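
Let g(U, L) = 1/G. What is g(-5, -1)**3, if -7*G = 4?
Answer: -343/64 ≈ -5.3594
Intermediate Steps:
G = -4/7 (G = -1/7*4 = -4/7 ≈ -0.57143)
g(U, L) = -7/4 (g(U, L) = 1/(-4/7) = -7/4)
g(-5, -1)**3 = (-7/4)**3 = -343/64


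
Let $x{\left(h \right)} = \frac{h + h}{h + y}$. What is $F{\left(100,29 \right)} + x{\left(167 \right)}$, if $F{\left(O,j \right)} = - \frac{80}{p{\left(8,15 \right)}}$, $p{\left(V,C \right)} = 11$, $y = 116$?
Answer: $- \frac{18966}{3113} \approx -6.0925$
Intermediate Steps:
$x{\left(h \right)} = \frac{2 h}{116 + h}$ ($x{\left(h \right)} = \frac{h + h}{h + 116} = \frac{2 h}{116 + h}$)
$F{\left(O,j \right)} = - \frac{80}{11}$
$F{\left(100,29 \right)} + x{\left(167 \right)} = - \frac{80}{11} + 2 \cdot 167 \frac{1}{116 + 167} = - \frac{80}{11} + 2 \cdot 167 \cdot \frac{1}{283} = - \frac{80}{11} + \frac{334}{283} = - \frac{18966}{3113}$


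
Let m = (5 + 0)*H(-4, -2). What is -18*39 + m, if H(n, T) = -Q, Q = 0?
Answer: -702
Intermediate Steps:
H(n, T) = 0 (H(n, T) = -1*0 = 0)
m = 0 (m = (5 + 0)*0 = 5*0 = 0)
-18*39 + m = -18*39 + 0 = -702 + 0 = -702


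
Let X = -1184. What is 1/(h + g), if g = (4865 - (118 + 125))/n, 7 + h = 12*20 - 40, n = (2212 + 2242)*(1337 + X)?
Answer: 340731/65763394 ≈ 0.0051812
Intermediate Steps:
n = 681462 (n = (2212 + 2242)*(1337 - 1184) = 4454*153 = 681462)
h = 193 (h = -7 + (12*20 - 40) = -7 + (240 - 40) = -7 + 200 = 193)
g = 2311/340731 (g = (4865 - (118 + 125))/681462 = (4865 - 1*243)*(1/681462) = (4865 - 243)*(1/681462) = 4622*(1/681462) = 2311/340731 ≈ 0.0067825)
1/(h + g) = 1/(193 + 2311/340731) = 1/(65763394/340731) = 340731/65763394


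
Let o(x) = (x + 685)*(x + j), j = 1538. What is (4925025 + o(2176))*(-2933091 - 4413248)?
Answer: -114241294248081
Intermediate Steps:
o(x) = (685 + x)*(1538 + x) (o(x) = (x + 685)*(x + 1538) = (685 + x)*(1538 + x))
(4925025 + o(2176))*(-2933091 - 4413248) = (4925025 + (1053530 + 2176**2 + 2223*2176))*(-2933091 - 4413248) = (4925025 + (1053530 + 4734976 + 4837248))*(-7346339) = (4925025 + 10625754)*(-7346339) = 15550779*(-7346339) = -114241294248081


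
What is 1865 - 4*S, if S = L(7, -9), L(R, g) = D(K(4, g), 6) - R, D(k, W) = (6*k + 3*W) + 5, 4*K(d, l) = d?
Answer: 1777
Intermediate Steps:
K(d, l) = d/4
D(k, W) = 5 + 3*W + 6*k (D(k, W) = (3*W + 6*k) + 5 = 5 + 3*W + 6*k)
L(R, g) = 29 - R (L(R, g) = (5 + 3*6 + 6*((1/4)*4)) - R = (5 + 18 + 6*1) - R = (5 + 18 + 6) - R = 29 - R)
S = 22 (S = 29 - 1*7 = 29 - 7 = 22)
1865 - 4*S = 1865 - 4*22 = 1865 - 88 = 1777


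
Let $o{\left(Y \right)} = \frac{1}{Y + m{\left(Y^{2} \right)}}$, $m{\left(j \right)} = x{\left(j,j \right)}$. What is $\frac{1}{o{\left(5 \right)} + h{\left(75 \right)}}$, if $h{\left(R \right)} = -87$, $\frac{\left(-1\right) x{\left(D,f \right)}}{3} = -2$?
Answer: $- \frac{11}{956} \approx -0.011506$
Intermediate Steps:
$x{\left(D,f \right)} = 6$ ($x{\left(D,f \right)} = \left(-3\right) \left(-2\right) = 6$)
$m{\left(j \right)} = 6$
$o{\left(Y \right)} = \frac{1}{6 + Y}$ ($o{\left(Y \right)} = \frac{1}{Y + 6} = \frac{1}{6 + Y}$)
$\frac{1}{o{\left(5 \right)} + h{\left(75 \right)}} = \frac{1}{\frac{1}{6 + 5} - 87} = \frac{1}{\frac{1}{11} - 87} = \frac{1}{- \frac{956}{11}} = - \frac{11}{956}$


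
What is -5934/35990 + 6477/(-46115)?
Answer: -50675364/165967885 ≈ -0.30533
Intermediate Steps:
-5934/35990 + 6477/(-46115) = -5934*1/35990 + 6477*(-1/46115) = -2967/17995 - 6477/46115 = -50675364/165967885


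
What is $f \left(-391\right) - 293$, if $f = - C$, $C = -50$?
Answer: $-19843$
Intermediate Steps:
$f = 50$ ($f = \left(-1\right) \left(-50\right) = 50$)
$f \left(-391\right) - 293 = 50 \left(-391\right) - 293 = -19550 - 293 = -19843$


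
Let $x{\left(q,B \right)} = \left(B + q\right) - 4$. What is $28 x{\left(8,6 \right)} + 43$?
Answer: $323$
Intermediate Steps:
$x{\left(q,B \right)} = -4 + B + q$
$28 x{\left(8,6 \right)} + 43 = 28 \left(-4 + 6 + 8\right) + 43 = 28 \cdot 10 + 43 = 280 + 43 = 323$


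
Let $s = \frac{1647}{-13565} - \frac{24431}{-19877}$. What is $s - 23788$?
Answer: $- \frac{583063233804}{24511955} \approx -23787.0$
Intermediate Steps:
$s = \frac{27151736}{24511955}$ ($s = 1647 \left(- \frac{1}{13565}\right) - - \frac{2221}{1807} = - \frac{1647}{13565} + \frac{2221}{1807} = \frac{27151736}{24511955} \approx 1.1077$)
$s - 23788 = \frac{27151736}{24511955} - 23788 = - \frac{583063233804}{24511955}$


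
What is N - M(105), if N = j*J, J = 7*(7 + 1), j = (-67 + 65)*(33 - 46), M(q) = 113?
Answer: 1343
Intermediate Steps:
j = 26 (j = -2*(-13) = 26)
J = 56 (J = 7*8 = 56)
N = 1456 (N = 26*56 = 1456)
N - M(105) = 1456 - 1*113 = 1456 - 113 = 1343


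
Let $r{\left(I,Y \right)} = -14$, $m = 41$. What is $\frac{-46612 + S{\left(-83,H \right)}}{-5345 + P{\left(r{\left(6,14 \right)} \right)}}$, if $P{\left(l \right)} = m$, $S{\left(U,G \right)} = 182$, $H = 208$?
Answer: $\frac{23215}{2652} \approx 8.7538$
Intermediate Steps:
$P{\left(l \right)} = 41$
$\frac{-46612 + S{\left(-83,H \right)}}{-5345 + P{\left(r{\left(6,14 \right)} \right)}} = \frac{-46612 + 182}{-5345 + 41} = - \frac{46430}{-5304} = \left(-46430\right) \left(- \frac{1}{5304}\right) = \frac{23215}{2652}$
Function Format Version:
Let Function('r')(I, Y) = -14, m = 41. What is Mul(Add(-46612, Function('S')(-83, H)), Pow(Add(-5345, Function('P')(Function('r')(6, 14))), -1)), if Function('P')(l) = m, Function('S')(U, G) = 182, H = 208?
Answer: Rational(23215, 2652) ≈ 8.7538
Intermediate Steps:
Function('P')(l) = 41
Mul(Add(-46612, Function('S')(-83, H)), Pow(Add(-5345, Function('P')(Function('r')(6, 14))), -1)) = Mul(Add(-46612, 182), Pow(Add(-5345, 41), -1)) = Mul(-46430, Pow(-5304, -1)) = Mul(-46430, Rational(-1, 5304)) = Rational(23215, 2652)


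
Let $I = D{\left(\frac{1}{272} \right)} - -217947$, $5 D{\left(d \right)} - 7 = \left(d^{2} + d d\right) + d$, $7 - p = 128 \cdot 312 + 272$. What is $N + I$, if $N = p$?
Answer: $\frac{32876159241}{184960} \approx 1.7775 \cdot 10^{5}$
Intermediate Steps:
$p = -40201$ ($p = 7 - \left(128 \cdot 312 + 272\right) = 7 - \left(39936 + 272\right) = 7 - 40208 = -40201$)
$N = -40201$
$D{\left(d \right)} = \frac{7}{5} + \frac{d}{5} + \frac{2 d^{2}}{5}$ ($D{\left(d \right)} = \frac{7}{5} + \frac{\left(d^{2} + d d\right) + d}{5} = \frac{7}{5} + \frac{\left(d^{2} + d^{2}\right) + d}{5} = \frac{7}{5} + \frac{2 d^{2} + d}{5} = \frac{7}{5} + \frac{d + 2 d^{2}}{5} = \frac{7}{5} + \left(\frac{d}{5} + \frac{2 d^{2}}{5}\right) = \frac{7}{5} + \frac{d}{5} + \frac{2 d^{2}}{5}$)
$I = \frac{40311736201}{184960}$ ($I = \left(\frac{7}{5} + \frac{1}{5 \cdot 272} + \frac{2 \left(\frac{1}{272}\right)^{2}}{5}\right) - -217947 = \left(\frac{7}{5} + \frac{1}{5} \cdot \frac{1}{272} + \frac{2}{5 \cdot 73984}\right) + 217947 = \left(\frac{7}{5} + \frac{1}{1360} + \frac{2}{5} \cdot \frac{1}{73984}\right) + 217947 = \left(\frac{7}{5} + \frac{1}{1360} + \frac{1}{184960}\right) + 217947 = \frac{259081}{184960} + 217947 = \frac{40311736201}{184960} \approx 2.1795 \cdot 10^{5}$)
$N + I = -40201 + \frac{40311736201}{184960} = \frac{32876159241}{184960}$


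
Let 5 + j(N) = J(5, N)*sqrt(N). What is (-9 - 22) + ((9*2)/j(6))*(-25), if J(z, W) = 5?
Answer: -49 - 18*sqrt(6) ≈ -93.091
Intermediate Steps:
j(N) = -5 + 5*sqrt(N)
(-9 - 22) + ((9*2)/j(6))*(-25) = (-9 - 22) + ((9*2)/(-5 + 5*sqrt(6)))*(-25) = -31 + (18/(-5 + 5*sqrt(6)))*(-25) = -31 - 450/(-5 + 5*sqrt(6))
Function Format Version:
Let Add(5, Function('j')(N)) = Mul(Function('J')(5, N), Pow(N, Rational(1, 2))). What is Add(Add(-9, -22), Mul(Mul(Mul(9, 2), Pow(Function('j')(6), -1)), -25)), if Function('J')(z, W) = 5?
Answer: Add(-49, Mul(-18, Pow(6, Rational(1, 2)))) ≈ -93.091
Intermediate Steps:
Function('j')(N) = Add(-5, Mul(5, Pow(N, Rational(1, 2))))
Add(Add(-9, -22), Mul(Mul(Mul(9, 2), Pow(Function('j')(6), -1)), -25)) = Add(Add(-9, -22), Mul(Mul(Mul(9, 2), Pow(Add(-5, Mul(5, Pow(6, Rational(1, 2)))), -1)), -25)) = Add(-31, Mul(Mul(18, Pow(Add(-5, Mul(5, Pow(6, Rational(1, 2)))), -1)), -25)) = Add(-31, Mul(-450, Pow(Add(-5, Mul(5, Pow(6, Rational(1, 2)))), -1)))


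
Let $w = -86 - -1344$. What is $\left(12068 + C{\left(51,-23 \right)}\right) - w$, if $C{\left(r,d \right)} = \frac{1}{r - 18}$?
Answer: $\frac{356731}{33} \approx 10810.0$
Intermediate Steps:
$C{\left(r,d \right)} = \frac{1}{-18 + r}$
$w = 1258$ ($w = -86 + 1344 = 1258$)
$\left(12068 + C{\left(51,-23 \right)}\right) - w = \left(12068 + \frac{1}{-18 + 51}\right) - 1258 = \left(12068 + \frac{1}{33}\right) - 1258 = \frac{398245}{33} - 1258 = \frac{356731}{33}$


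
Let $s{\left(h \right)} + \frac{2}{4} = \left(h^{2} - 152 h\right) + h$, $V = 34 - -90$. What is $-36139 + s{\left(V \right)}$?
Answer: $- \frac{78975}{2} \approx -39488.0$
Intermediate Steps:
$V = 124$ ($V = 34 + 90 = 124$)
$s{\left(h \right)} = - \frac{1}{2} + h^{2} - 151 h$ ($s{\left(h \right)} = - \frac{1}{2} + \left(\left(h^{2} - 152 h\right) + h\right) = - \frac{1}{2} + \left(h^{2} - 151 h\right) = - \frac{1}{2} + h^{2} - 151 h$)
$-36139 + s{\left(V \right)} = -36139 - \left(\frac{37449}{2} - 15376\right) = -36139 - \frac{6697}{2} = - \frac{78975}{2}$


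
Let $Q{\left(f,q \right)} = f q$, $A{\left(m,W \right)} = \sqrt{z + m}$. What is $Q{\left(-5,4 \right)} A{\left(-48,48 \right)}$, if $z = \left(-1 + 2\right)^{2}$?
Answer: $- 20 i \sqrt{47} \approx - 137.11 i$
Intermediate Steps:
$z = 1$ ($z = 1^{2} = 1$)
$A{\left(m,W \right)} = \sqrt{1 + m}$
$Q{\left(-5,4 \right)} A{\left(-48,48 \right)} = \left(-5\right) 4 \sqrt{1 - 48} = - 20 \sqrt{-47} = - 20 i \sqrt{47}$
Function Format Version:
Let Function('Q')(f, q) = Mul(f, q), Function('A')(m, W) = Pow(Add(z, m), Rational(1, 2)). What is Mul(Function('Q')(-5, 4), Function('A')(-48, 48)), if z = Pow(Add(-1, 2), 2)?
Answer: Mul(-20, I, Pow(47, Rational(1, 2))) ≈ Mul(-137.11, I)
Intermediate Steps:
z = 1 (z = Pow(1, 2) = 1)
Function('A')(m, W) = Pow(Add(1, m), Rational(1, 2))
Mul(Function('Q')(-5, 4), Function('A')(-48, 48)) = Mul(Mul(-5, 4), Pow(Add(1, -48), Rational(1, 2))) = Mul(-20, Pow(-47, Rational(1, 2))) = Mul(-20, Mul(I, Pow(47, Rational(1, 2)))) = Mul(-20, I, Pow(47, Rational(1, 2)))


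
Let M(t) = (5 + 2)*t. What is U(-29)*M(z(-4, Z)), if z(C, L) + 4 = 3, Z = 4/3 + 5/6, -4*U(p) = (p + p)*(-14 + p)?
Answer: 8729/2 ≈ 4364.5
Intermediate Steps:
U(p) = -p*(-14 + p)/2 (U(p) = -(p + p)*(-14 + p)/4 = -2*p*(-14 + p)/4 = -p*(-14 + p)/2)
Z = 13/6 (Z = 4*(⅓) + 5*(⅙) = 4/3 + ⅚ = 13/6 ≈ 2.1667)
z(C, L) = -1 (z(C, L) = -4 + 3 = -1)
M(t) = 7*t
U(-29)*M(z(-4, Z)) = ((½)*(-29)*(14 - 1*(-29)))*(7*(-1)) = ((½)*(-29)*(14 + 29))*(-7) = ((½)*(-29)*43)*(-7) = -1247/2*(-7) = 8729/2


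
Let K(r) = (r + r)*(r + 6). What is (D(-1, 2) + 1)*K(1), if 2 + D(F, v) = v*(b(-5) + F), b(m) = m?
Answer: -182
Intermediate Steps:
K(r) = 2*r*(6 + r) (K(r) = (2*r)*(6 + r) = 2*r*(6 + r))
D(F, v) = -2 + v*(-5 + F)
(D(-1, 2) + 1)*K(1) = ((-2 - 5*2 - 1*2) + 1)*(2*1*(6 + 1)) = ((-2 - 10 - 2) + 1)*(2*1*7) = (-14 + 1)*14 = -13*14 = -182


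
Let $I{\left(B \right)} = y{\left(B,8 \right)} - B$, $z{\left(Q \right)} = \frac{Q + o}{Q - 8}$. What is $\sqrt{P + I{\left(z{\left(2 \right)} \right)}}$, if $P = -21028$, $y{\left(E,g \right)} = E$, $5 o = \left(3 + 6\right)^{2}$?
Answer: $2 i \sqrt{5257} \approx 145.01 i$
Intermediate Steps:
$o = \frac{81}{5}$ ($o = \frac{\left(3 + 6\right)^{2}}{5} = \frac{9^{2}}{5} = \frac{1}{5} \cdot 81 = \frac{81}{5} \approx 16.2$)
$z{\left(Q \right)} = \frac{\frac{81}{5} + Q}{-8 + Q}$ ($z{\left(Q \right)} = \frac{Q + \frac{81}{5}}{Q - 8} = \frac{\frac{81}{5} + Q}{-8 + Q}$)
$I{\left(B \right)} = 0$ ($I{\left(B \right)} = B - B = 0$)
$\sqrt{P + I{\left(z{\left(2 \right)} \right)}} = \sqrt{-21028 + 0} = \sqrt{-21028} = 2 i \sqrt{5257}$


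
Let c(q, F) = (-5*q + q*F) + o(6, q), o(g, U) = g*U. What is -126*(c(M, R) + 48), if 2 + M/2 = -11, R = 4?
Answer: 10332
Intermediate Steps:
o(g, U) = U*g
M = -26 (M = -4 + 2*(-11) = -4 - 22 = -26)
c(q, F) = q + F*q (c(q, F) = (-5*q + q*F) + q*6 = (-5*q + F*q) + 6*q = q + F*q)
-126*(c(M, R) + 48) = -126*(-26*(1 + 4) + 48) = -126*(-26*5 + 48) = -126*(-130 + 48) = -126*(-82) = 10332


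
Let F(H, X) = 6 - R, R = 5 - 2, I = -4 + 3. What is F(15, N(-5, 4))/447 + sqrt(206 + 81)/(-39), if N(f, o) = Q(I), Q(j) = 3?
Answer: 1/149 - sqrt(287)/39 ≈ -0.42768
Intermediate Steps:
I = -1
N(f, o) = 3
R = 3
F(H, X) = 3 (F(H, X) = 6 - 1*3 = 6 - 3 = 3)
F(15, N(-5, 4))/447 + sqrt(206 + 81)/(-39) = 3/447 + sqrt(206 + 81)/(-39) = 3*(1/447) + sqrt(287)*(-1/39) = 1/149 - sqrt(287)/39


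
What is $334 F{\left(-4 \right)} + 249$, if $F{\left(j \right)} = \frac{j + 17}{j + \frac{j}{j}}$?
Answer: $- \frac{3595}{3} \approx -1198.3$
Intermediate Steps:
$F{\left(j \right)} = \frac{17 + j}{1 + j}$ ($F{\left(j \right)} = \frac{17 + j}{j + 1} = \frac{17 + j}{1 + j}$)
$334 F{\left(-4 \right)} + 249 = 334 \frac{17 - 4}{1 - 4} + 249 = 334 \frac{1}{-3} \cdot 13 + 249 = 334 \left(\left(- \frac{1}{3}\right) 13\right) + 249 = 334 \left(- \frac{13}{3}\right) + 249 = - \frac{4342}{3} + 249 = - \frac{3595}{3}$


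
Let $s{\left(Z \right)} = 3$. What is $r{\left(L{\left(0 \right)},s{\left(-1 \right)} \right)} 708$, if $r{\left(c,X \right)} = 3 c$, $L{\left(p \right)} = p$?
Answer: $0$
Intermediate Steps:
$r{\left(L{\left(0 \right)},s{\left(-1 \right)} \right)} 708 = 3 \cdot 0 \cdot 708 = 0 \cdot 708 = 0$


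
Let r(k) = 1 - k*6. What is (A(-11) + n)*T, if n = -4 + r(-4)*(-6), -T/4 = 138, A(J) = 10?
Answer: 79488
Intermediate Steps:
T = -552 (T = -4*138 = -552)
r(k) = 1 - 6*k
n = -154 (n = -4 + (1 - 6*(-4))*(-6) = -4 + (1 + 24)*(-6) = -4 + 25*(-6) = -4 - 150 = -154)
(A(-11) + n)*T = (10 - 154)*(-552) = -144*(-552) = 79488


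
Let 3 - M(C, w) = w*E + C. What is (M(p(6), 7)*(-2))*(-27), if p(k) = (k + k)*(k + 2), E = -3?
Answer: -3888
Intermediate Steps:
p(k) = 2*k*(2 + k) (p(k) = (2*k)*(2 + k) = 2*k*(2 + k))
M(C, w) = 3 - C + 3*w (M(C, w) = 3 - (w*(-3) + C) = 3 - (-3*w + C) = 3 - (C - 3*w) = 3 + (-C + 3*w) = 3 - C + 3*w)
(M(p(6), 7)*(-2))*(-27) = ((3 - 2*6*(2 + 6) + 3*7)*(-2))*(-27) = ((3 - 2*6*8 + 21)*(-2))*(-27) = ((3 - 1*96 + 21)*(-2))*(-27) = ((3 - 96 + 21)*(-2))*(-27) = -72*(-2)*(-27) = 144*(-27) = -3888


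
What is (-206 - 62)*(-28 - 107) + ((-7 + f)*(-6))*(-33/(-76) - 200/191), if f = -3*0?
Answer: 262407603/7258 ≈ 36154.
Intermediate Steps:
f = 0
(-206 - 62)*(-28 - 107) + ((-7 + f)*(-6))*(-33/(-76) - 200/191) = (-206 - 62)*(-28 - 107) + ((-7 + 0)*(-6))*(-33/(-76) - 200/191) = -268*(-135) + (-7*(-6))*(-33*(-1/76) - 200*1/191) = 36180 + 42*(33/76 - 200/191) = 36180 + 42*(-8897/14516) = 36180 - 186837/7258 = 262407603/7258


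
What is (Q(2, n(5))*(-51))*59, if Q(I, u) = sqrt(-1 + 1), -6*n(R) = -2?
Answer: 0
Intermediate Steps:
n(R) = 1/3 (n(R) = -1/6*(-2) = 1/3)
Q(I, u) = 0 (Q(I, u) = sqrt(0) = 0)
(Q(2, n(5))*(-51))*59 = (0*(-51))*59 = 0*59 = 0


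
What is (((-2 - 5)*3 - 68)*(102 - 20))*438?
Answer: -3196524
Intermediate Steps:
(((-2 - 5)*3 - 68)*(102 - 20))*438 = ((-7*3 - 68)*82)*438 = ((-21 - 68)*82)*438 = -89*82*438 = -7298*438 = -3196524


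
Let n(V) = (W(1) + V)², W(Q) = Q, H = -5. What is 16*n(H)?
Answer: 256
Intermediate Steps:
n(V) = (1 + V)²
16*n(H) = 16*(1 - 5)² = 16*(-4)² = 16*16 = 256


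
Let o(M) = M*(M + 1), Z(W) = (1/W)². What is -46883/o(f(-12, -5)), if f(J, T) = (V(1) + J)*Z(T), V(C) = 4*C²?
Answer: 29301875/136 ≈ 2.1546e+5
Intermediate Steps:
Z(W) = W⁻²
f(J, T) = (4 + J)/T² (f(J, T) = (4*1² + J)/T² = (4*1 + J)/T² = (4 + J)/T²)
o(M) = M*(1 + M)
-46883/o(f(-12, -5)) = -46883*25/((1 + (4 - 12)/(-5)²)*(4 - 12)) = -46883*(-25/(8*(1 + (1/25)*(-8)))) = -46883*(-25/(8*(1 - 8/25))) = -46883/((-8/25*17/25)) = -46883/(-136/625) = -46883*(-625/136) = 29301875/136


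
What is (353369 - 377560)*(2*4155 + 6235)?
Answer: -351858095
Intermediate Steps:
(353369 - 377560)*(2*4155 + 6235) = -24191*(8310 + 6235) = -24191*14545 = -351858095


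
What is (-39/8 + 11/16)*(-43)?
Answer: 2881/16 ≈ 180.06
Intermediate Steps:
(-39/8 + 11/16)*(-43) = -67/16*(-43) = 2881/16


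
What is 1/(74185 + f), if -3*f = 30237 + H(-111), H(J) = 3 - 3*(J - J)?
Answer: 1/64105 ≈ 1.5599e-5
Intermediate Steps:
H(J) = 3 (H(J) = 3 - 3*0 = 3 + 0 = 3)
f = -10080 (f = -(30237 + 3)/3 = -⅓*30240 = -10080)
1/(74185 + f) = 1/(74185 - 10080) = 1/64105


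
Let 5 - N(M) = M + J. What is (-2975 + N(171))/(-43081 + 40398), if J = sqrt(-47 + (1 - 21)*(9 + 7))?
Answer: 3141/2683 + I*sqrt(367)/2683 ≈ 1.1707 + 0.0071402*I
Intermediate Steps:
J = I*sqrt(367) (J = sqrt(-47 - 20*16) = sqrt(-47 - 320) = sqrt(-367) = I*sqrt(367) ≈ 19.157*I)
N(M) = 5 - M - I*sqrt(367) (N(M) = 5 - (M + I*sqrt(367)) = 5 + (-M - I*sqrt(367)) = 5 - M - I*sqrt(367))
(-2975 + N(171))/(-43081 + 40398) = (-2975 + (5 - 1*171 - I*sqrt(367)))/(-43081 + 40398) = (-2975 + (5 - 171 - I*sqrt(367)))/(-2683) = (-2975 + (-166 - I*sqrt(367)))*(-1/2683) = (-3141 - I*sqrt(367))*(-1/2683) = 3141/2683 + I*sqrt(367)/2683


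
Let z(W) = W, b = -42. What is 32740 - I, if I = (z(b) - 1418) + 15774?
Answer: 18426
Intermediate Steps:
I = 14314 (I = (-42 - 1418) + 15774 = -1460 + 15774 = 14314)
32740 - I = 32740 - 1*14314 = 32740 - 14314 = 18426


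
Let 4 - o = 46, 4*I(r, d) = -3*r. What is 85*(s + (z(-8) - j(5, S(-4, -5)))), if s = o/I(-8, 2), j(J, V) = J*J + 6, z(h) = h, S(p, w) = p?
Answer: -3910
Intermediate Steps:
I(r, d) = -3*r/4 (I(r, d) = (-3*r)/4 = -3*r/4)
j(J, V) = 6 + J² (j(J, V) = J² + 6 = 6 + J²)
o = -42 (o = 4 - 1*46 = 4 - 46 = -42)
s = -7 (s = -42/((-¾*(-8))) = -42/6 = -42*⅙ = -7)
85*(s + (z(-8) - j(5, S(-4, -5)))) = 85*(-7 + (-8 - (6 + 5²))) = 85*(-7 + (-8 - (6 + 25))) = 85*(-7 + (-8 - 1*31)) = 85*(-7 + (-8 - 31)) = 85*(-7 - 39) = 85*(-46) = -3910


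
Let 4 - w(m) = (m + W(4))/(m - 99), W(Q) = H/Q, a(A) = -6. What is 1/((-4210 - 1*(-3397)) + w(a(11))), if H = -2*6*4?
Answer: -35/28321 ≈ -0.0012358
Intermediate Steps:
H = -48 (H = -12*4 = -48)
W(Q) = -48/Q
w(m) = 4 - (-12 + m)/(-99 + m) (w(m) = 4 - (m - 48/4)/(m - 99) = 4 - (m - 48*¼)/(-99 + m) = 4 - (m - 12)/(-99 + m) = 4 - (-12 + m)/(-99 + m))
1/((-4210 - 1*(-3397)) + w(a(11))) = 1/((-4210 - 1*(-3397)) + 3*(-128 - 6)/(-99 - 6)) = 1/((-4210 + 3397) + 3*(-134)/(-105)) = 1/(-813 + 3*(-1/105)*(-134)) = 1/(-813 + 134/35) = 1/(-28321/35) = -35/28321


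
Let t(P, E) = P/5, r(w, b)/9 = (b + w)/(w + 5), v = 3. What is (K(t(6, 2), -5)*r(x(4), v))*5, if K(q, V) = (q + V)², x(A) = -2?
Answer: 1083/5 ≈ 216.60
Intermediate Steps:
r(w, b) = 9*(b + w)/(5 + w) (r(w, b) = 9*((b + w)/(w + 5)) = 9*((b + w)/(5 + w)) = 9*(b + w)/(5 + w))
t(P, E) = P/5 (t(P, E) = P*(⅕) = P/5)
K(q, V) = (V + q)²
(K(t(6, 2), -5)*r(x(4), v))*5 = ((-5 + (⅕)*6)²*(9*(3 - 2)/(5 - 2)))*5 = ((-5 + 6/5)²*(9*1/3))*5 = ((-19/5)²*(9*(⅓)*1))*5 = ((361/25)*3)*5 = (1083/25)*5 = 1083/5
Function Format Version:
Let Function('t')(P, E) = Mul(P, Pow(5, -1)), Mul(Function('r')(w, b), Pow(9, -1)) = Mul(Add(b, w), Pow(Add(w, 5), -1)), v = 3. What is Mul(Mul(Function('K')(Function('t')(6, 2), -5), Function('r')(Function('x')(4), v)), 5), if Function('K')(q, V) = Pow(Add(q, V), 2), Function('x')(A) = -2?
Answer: Rational(1083, 5) ≈ 216.60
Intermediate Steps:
Function('r')(w, b) = Mul(9, Pow(Add(5, w), -1), Add(b, w)) (Function('r')(w, b) = Mul(9, Mul(Add(b, w), Pow(Add(w, 5), -1))) = Mul(9, Mul(Add(b, w), Pow(Add(5, w), -1))) = Mul(9, Mul(Pow(Add(5, w), -1), Add(b, w))) = Mul(9, Pow(Add(5, w), -1), Add(b, w)))
Function('t')(P, E) = Mul(Rational(1, 5), P) (Function('t')(P, E) = Mul(P, Rational(1, 5)) = Mul(Rational(1, 5), P))
Function('K')(q, V) = Pow(Add(V, q), 2)
Mul(Mul(Function('K')(Function('t')(6, 2), -5), Function('r')(Function('x')(4), v)), 5) = Mul(Mul(Pow(Add(-5, Mul(Rational(1, 5), 6)), 2), Mul(9, Pow(Add(5, -2), -1), Add(3, -2))), 5) = Mul(Mul(Pow(Add(-5, Rational(6, 5)), 2), Mul(9, Pow(3, -1), 1)), 5) = Mul(Mul(Pow(Rational(-19, 5), 2), Mul(9, Rational(1, 3), 1)), 5) = Mul(Mul(Rational(361, 25), 3), 5) = Mul(Rational(1083, 25), 5) = Rational(1083, 5)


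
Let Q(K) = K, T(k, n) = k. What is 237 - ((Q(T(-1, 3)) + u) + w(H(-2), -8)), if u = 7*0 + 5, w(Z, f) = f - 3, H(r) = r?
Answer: 244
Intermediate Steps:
w(Z, f) = -3 + f
u = 5 (u = 0 + 5 = 5)
237 - ((Q(T(-1, 3)) + u) + w(H(-2), -8)) = 237 - ((-1 + 5) + (-3 - 8)) = 237 - (4 - 11) = 237 - 1*(-7) = 237 + 7 = 244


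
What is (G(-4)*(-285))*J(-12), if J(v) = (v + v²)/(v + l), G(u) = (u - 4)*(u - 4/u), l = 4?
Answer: 112860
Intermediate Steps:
G(u) = (-4 + u)*(u - 4/u)
J(v) = (v + v²)/(4 + v) (J(v) = (v + v²)/(v + 4) = (v + v²)/(4 + v))
(G(-4)*(-285))*J(-12) = ((-4 + (-4)² - 4*(-4) + 16/(-4))*(-285))*(-12*(1 - 12)/(4 - 12)) = ((-4 + 16 + 16 + 16*(-¼))*(-285))*(-12*(-11)/(-8)) = ((-4 + 16 + 16 - 4)*(-285))*(-12*(-⅛)*(-11)) = (24*(-285))*(-33/2) = -6840*(-33/2) = 112860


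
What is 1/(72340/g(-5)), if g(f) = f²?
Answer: 5/14468 ≈ 0.00034559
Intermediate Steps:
1/(72340/g(-5)) = 1/(72340/((-5)²)) = 1/(72340/25) = 1/(72340*(1/25)) = 1/(14468/5) = 5/14468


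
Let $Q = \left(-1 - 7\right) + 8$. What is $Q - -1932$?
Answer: $1932$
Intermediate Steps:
$Q = 0$ ($Q = -8 + 8 = 0$)
$Q - -1932 = 0 - -1932 = 0 + 1932 = 1932$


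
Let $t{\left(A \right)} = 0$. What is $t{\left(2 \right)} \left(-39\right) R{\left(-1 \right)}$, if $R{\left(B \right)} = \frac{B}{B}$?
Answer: $0$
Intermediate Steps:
$R{\left(B \right)} = 1$
$t{\left(2 \right)} \left(-39\right) R{\left(-1 \right)} = 0 \left(-39\right) 1 = 0 \cdot 1 = 0$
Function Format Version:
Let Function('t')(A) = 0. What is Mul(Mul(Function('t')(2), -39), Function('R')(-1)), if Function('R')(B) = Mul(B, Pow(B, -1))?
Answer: 0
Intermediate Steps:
Function('R')(B) = 1
Mul(Mul(Function('t')(2), -39), Function('R')(-1)) = Mul(Mul(0, -39), 1) = Mul(0, 1) = 0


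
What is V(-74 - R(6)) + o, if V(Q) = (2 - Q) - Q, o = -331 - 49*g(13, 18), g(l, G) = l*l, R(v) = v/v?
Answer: -8460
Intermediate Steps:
R(v) = 1
g(l, G) = l²
o = -8612 (o = -331 - 49*13² = -331 - 49*169 = -331 - 8281 = -8612)
V(Q) = 2 - 2*Q
V(-74 - R(6)) + o = (2 - 2*(-74 - 1*1)) - 8612 = (2 - 2*(-74 - 1)) - 8612 = (2 - 2*(-75)) - 8612 = (2 + 150) - 8612 = 152 - 8612 = -8460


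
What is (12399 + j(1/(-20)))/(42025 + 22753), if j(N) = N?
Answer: 247979/1295560 ≈ 0.19141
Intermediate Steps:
(12399 + j(1/(-20)))/(42025 + 22753) = (12399 + 1/(-20))/(42025 + 22753) = (12399 - 1/20)/64778 = (247979/20)*(1/64778) = 247979/1295560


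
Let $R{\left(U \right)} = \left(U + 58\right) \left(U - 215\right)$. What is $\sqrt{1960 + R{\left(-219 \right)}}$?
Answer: $7 \sqrt{1466} \approx 268.02$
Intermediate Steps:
$R{\left(U \right)} = \left(-215 + U\right) \left(58 + U\right)$ ($R{\left(U \right)} = \left(58 + U\right) \left(-215 + U\right) = \left(-215 + U\right) \left(58 + U\right)$)
$\sqrt{1960 + R{\left(-219 \right)}} = \sqrt{1960 - \left(-21913 - 47961\right)} = \sqrt{1960 + \left(-12470 + 47961 + 34383\right)} = \sqrt{1960 + 69874} = \sqrt{71834} = 7 \sqrt{1466}$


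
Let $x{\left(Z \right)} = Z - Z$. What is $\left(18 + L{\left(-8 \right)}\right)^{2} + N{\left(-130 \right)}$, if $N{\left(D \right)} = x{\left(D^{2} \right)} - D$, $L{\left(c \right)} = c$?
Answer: $230$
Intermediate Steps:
$x{\left(Z \right)} = 0$
$N{\left(D \right)} = - D$ ($N{\left(D \right)} = 0 - D = - D$)
$\left(18 + L{\left(-8 \right)}\right)^{2} + N{\left(-130 \right)} = \left(18 - 8\right)^{2} - -130 = 10^{2} + 130 = 100 + 130 = 230$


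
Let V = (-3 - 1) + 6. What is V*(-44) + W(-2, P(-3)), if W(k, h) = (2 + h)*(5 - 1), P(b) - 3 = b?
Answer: -80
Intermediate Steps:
V = 2 (V = -4 + 6 = 2)
P(b) = 3 + b
W(k, h) = 8 + 4*h (W(k, h) = (2 + h)*4 = 8 + 4*h)
V*(-44) + W(-2, P(-3)) = 2*(-44) + (8 + 4*(3 - 3)) = -88 + (8 + 4*0) = -88 + (8 + 0) = -88 + 8 = -80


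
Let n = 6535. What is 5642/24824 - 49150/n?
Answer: -118322913/16222484 ≈ -7.2938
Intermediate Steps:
5642/24824 - 49150/n = 5642/24824 - 49150/6535 = 5642*(1/24824) - 49150*1/6535 = 2821/12412 - 9830/1307 = -118322913/16222484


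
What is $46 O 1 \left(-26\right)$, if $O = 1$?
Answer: $-1196$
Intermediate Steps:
$46 O 1 \left(-26\right) = 46 \cdot 1 \cdot 1 \left(-26\right) = 46 \cdot 1 \left(-26\right) = 46 \left(-26\right) = -1196$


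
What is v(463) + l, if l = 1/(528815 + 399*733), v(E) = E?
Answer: 380253567/821282 ≈ 463.00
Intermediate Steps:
l = 1/821282 (l = 1/(528815 + 292467) = 1/821282 ≈ 1.2176e-6)
v(463) + l = 463 + 1/821282 = 380253567/821282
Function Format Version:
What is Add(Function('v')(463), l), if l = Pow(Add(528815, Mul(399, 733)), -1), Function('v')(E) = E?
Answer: Rational(380253567, 821282) ≈ 463.00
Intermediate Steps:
l = Rational(1, 821282) (l = Pow(Add(528815, 292467), -1) = Pow(821282, -1) = Rational(1, 821282) ≈ 1.2176e-6)
Add(Function('v')(463), l) = Add(463, Rational(1, 821282)) = Rational(380253567, 821282)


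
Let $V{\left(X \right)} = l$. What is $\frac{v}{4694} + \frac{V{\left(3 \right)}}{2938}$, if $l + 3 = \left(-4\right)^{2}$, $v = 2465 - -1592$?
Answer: $\frac{230394}{265211} \approx 0.86872$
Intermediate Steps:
$v = 4057$ ($v = 2465 + 1592 = 4057$)
$l = 13$ ($l = -3 + \left(-4\right)^{2} = -3 + 16 = 13$)
$V{\left(X \right)} = 13$
$\frac{v}{4694} + \frac{V{\left(3 \right)}}{2938} = \frac{4057}{4694} + \frac{13}{2938} = 4057 \cdot \frac{1}{4694} + 13 \cdot \frac{1}{2938} = \frac{4057}{4694} + \frac{1}{226} = \frac{230394}{265211}$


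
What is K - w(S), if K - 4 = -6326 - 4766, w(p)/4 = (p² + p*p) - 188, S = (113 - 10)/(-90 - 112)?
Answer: -105458754/10201 ≈ -10338.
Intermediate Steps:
S = -103/202 (S = 103/(-202) = 103*(-1/202) = -103/202 ≈ -0.50990)
w(p) = -752 + 8*p² (w(p) = 4*((p² + p*p) - 188) = 4*((p² + p²) - 188) = 4*(2*p² - 188) = 4*(-188 + 2*p²) = -752 + 8*p²)
K = -11088 (K = 4 + (-6326 - 4766) = 4 - 11092 = -11088)
K - w(S) = -11088 - (-752 + 8*(-103/202)²) = -11088 - (-752 + 8*(10609/40804)) = -11088 - (-752 + 21218/10201) = -11088 - 1*(-7649934/10201) = -11088 + 7649934/10201 = -105458754/10201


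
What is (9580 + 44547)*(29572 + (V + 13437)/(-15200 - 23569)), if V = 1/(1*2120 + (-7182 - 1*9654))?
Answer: 913195878125263819/570524604 ≈ 1.6006e+9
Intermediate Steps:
V = -1/14716 (V = 1/(2120 + (-7182 - 9654)) = 1/(2120 - 16836) = 1/(-14716) = -1/14716 ≈ -6.7953e-5)
(9580 + 44547)*(29572 + (V + 13437)/(-15200 - 23569)) = (9580 + 44547)*(29572 + (-1/14716 + 13437)/(-15200 - 23569)) = 54127*(29572 + (197738891/14716)/(-38769)) = 54127*(29572 + (197738891/14716)*(-1/38769)) = 54127*(29572 - 197738891/570524604) = 54127*(16871355850597/570524604) = 913195878125263819/570524604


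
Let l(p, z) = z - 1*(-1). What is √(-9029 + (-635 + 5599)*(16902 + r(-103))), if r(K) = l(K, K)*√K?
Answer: √(83892499 - 506328*I*√103) ≈ 9163.6 - 280.39*I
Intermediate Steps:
l(p, z) = 1 + z (l(p, z) = z + 1 = 1 + z)
r(K) = √K*(1 + K) (r(K) = (1 + K)*√K = √K*(1 + K))
√(-9029 + (-635 + 5599)*(16902 + r(-103))) = √(-9029 + (-635 + 5599)*(16902 + √(-103)*(1 - 103))) = √(-9029 + 4964*(16902 + (I*√103)*(-102))) = √(-9029 + 4964*(16902 - 102*I*√103)) = √(-9029 + (83901528 - 506328*I*√103)) = √(83892499 - 506328*I*√103)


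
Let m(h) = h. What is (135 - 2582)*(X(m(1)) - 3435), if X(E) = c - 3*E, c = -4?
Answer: 8422574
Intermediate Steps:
X(E) = -4 - 3*E
(135 - 2582)*(X(m(1)) - 3435) = (135 - 2582)*((-4 - 3*1) - 3435) = -2447*((-4 - 3) - 3435) = -2447*(-7 - 3435) = -2447*(-3442) = 8422574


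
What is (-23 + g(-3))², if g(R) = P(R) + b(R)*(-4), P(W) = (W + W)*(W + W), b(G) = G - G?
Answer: 169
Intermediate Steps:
b(G) = 0
P(W) = 4*W² (P(W) = (2*W)*(2*W) = 4*W²)
g(R) = 4*R² (g(R) = 4*R² + 0*(-4) = 4*R² + 0 = 4*R²)
(-23 + g(-3))² = (-23 + 4*(-3)²)² = (-23 + 4*9)² = (-23 + 36)² = 13² = 169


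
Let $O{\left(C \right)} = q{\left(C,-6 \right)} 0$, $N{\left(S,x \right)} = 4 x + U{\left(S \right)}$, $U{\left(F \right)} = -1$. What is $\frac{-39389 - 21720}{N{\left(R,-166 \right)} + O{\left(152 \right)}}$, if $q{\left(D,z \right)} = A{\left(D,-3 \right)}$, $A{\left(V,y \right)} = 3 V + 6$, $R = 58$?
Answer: $\frac{61109}{665} \approx 91.893$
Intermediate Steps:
$N{\left(S,x \right)} = -1 + 4 x$ ($N{\left(S,x \right)} = 4 x - 1 = -1 + 4 x$)
$A{\left(V,y \right)} = 6 + 3 V$
$q{\left(D,z \right)} = 6 + 3 D$
$O{\left(C \right)} = 0$ ($O{\left(C \right)} = \left(6 + 3 C\right) 0 = 0$)
$\frac{-39389 - 21720}{N{\left(R,-166 \right)} + O{\left(152 \right)}} = \frac{-39389 - 21720}{\left(-1 + 4 \left(-166\right)\right) + 0} = - \frac{61109}{\left(-1 - 664\right) + 0} = - \frac{61109}{-665 + 0} = - \frac{61109}{-665} = \left(-61109\right) \left(- \frac{1}{665}\right) = \frac{61109}{665}$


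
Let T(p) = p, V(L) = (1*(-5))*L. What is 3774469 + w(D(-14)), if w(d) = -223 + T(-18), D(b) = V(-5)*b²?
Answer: 3774228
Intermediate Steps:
V(L) = -5*L
D(b) = 25*b² (D(b) = (-5*(-5))*b² = 25*b²)
w(d) = -241 (w(d) = -223 - 18 = -241)
3774469 + w(D(-14)) = 3774469 - 241 = 3774228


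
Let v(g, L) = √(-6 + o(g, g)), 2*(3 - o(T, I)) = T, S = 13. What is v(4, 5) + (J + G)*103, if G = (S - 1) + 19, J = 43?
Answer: 7622 + I*√5 ≈ 7622.0 + 2.2361*I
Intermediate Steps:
o(T, I) = 3 - T/2
v(g, L) = √(-3 - g/2) (v(g, L) = √(-6 + (3 - g/2)) = √(-3 - g/2))
G = 31 (G = (13 - 1) + 19 = 12 + 19 = 31)
v(4, 5) + (J + G)*103 = √(-12 - 2*4)/2 + (43 + 31)*103 = √(-12 - 8)/2 + 74*103 = √(-20)/2 + 7622 = (2*I*√5)/2 + 7622 = I*√5 + 7622 = 7622 + I*√5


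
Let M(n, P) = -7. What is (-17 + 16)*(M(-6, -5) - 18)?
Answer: 25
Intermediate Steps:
(-17 + 16)*(M(-6, -5) - 18) = (-17 + 16)*(-7 - 18) = -1*(-25) = 25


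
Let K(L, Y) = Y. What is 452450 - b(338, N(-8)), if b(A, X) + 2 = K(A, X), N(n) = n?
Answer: 452460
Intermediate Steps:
b(A, X) = -2 + X
452450 - b(338, N(-8)) = 452450 - (-2 - 8) = 452450 - 1*(-10) = 452450 + 10 = 452460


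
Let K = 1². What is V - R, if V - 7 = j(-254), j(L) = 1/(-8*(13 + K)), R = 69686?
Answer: -7804049/112 ≈ -69679.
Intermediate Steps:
K = 1
j(L) = -1/112 (j(L) = 1/(-8*(13 + 1)) = 1/(-8*14) = 1/(-112) = -1/112)
V = 783/112 (V = 7 - 1/112 = 783/112 ≈ 6.9911)
V - R = 783/112 - 1*69686 = 783/112 - 69686 = -7804049/112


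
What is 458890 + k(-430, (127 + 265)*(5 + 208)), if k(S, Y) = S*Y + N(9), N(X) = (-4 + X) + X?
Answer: -35444376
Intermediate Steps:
N(X) = -4 + 2*X
k(S, Y) = 14 + S*Y (k(S, Y) = S*Y + (-4 + 2*9) = S*Y + (-4 + 18) = S*Y + 14 = 14 + S*Y)
458890 + k(-430, (127 + 265)*(5 + 208)) = 458890 + (14 - 430*(127 + 265)*(5 + 208)) = 458890 + (14 - 168560*213) = 458890 + (14 - 430*83496) = 458890 + (14 - 35903280) = 458890 - 35903266 = -35444376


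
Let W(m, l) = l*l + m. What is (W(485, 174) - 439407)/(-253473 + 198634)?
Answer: 408646/54839 ≈ 7.4517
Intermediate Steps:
W(m, l) = m + l² (W(m, l) = l² + m = m + l²)
(W(485, 174) - 439407)/(-253473 + 198634) = ((485 + 174²) - 439407)/(-253473 + 198634) = ((485 + 30276) - 439407)/(-54839) = (30761 - 439407)*(-1/54839) = -408646*(-1/54839) = 408646/54839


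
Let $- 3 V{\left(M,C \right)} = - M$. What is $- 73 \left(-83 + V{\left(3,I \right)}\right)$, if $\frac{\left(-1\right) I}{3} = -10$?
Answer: $5986$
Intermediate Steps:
$I = 30$ ($I = \left(-3\right) \left(-10\right) = 30$)
$V{\left(M,C \right)} = \frac{M}{3}$ ($V{\left(M,C \right)} = - \frac{\left(-1\right) M}{3} = \frac{M}{3}$)
$- 73 \left(-83 + V{\left(3,I \right)}\right) = - 73 \left(-83 + \frac{1}{3} \cdot 3\right) = - 73 \left(-83 + 1\right) = \left(-73\right) \left(-82\right) = 5986$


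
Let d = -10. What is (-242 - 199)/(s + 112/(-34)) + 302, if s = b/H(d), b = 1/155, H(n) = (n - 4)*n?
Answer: 176556722/405061 ≈ 435.88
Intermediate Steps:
H(n) = n*(-4 + n) (H(n) = (-4 + n)*n = n*(-4 + n))
b = 1/155 ≈ 0.0064516
s = 1/21700 (s = 1/(155*((-10*(-4 - 10)))) = 1/(155*((-10*(-14)))) = (1/155)/140 = (1/155)*(1/140) = 1/21700 ≈ 4.6083e-5)
(-242 - 199)/(s + 112/(-34)) + 302 = (-242 - 199)/(1/21700 + 112/(-34)) + 302 = -441/(1/21700 + 112*(-1/34)) + 302 = -441/(1/21700 - 56/17) + 302 = -441/(-1215183/368900) + 302 = -441*(-368900/1215183) + 302 = 54228300/405061 + 302 = 176556722/405061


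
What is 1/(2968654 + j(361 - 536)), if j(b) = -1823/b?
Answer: 175/519516273 ≈ 3.3685e-7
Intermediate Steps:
1/(2968654 + j(361 - 536)) = 1/(2968654 - 1823/(361 - 536)) = 1/(2968654 - 1823/(-175)) = 1/(2968654 - 1823*(-1/175)) = 1/(2968654 + 1823/175) = 1/(519516273/175) = 175/519516273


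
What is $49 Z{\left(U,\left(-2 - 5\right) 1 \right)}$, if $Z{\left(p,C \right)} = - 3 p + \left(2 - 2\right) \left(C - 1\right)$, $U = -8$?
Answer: $1176$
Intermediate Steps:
$Z{\left(p,C \right)} = - 3 p$ ($Z{\left(p,C \right)} = - 3 p + 0 \left(-1 + C\right) = - 3 p + 0 = - 3 p$)
$49 Z{\left(U,\left(-2 - 5\right) 1 \right)} = 49 \left(\left(-3\right) \left(-8\right)\right) = 49 \cdot 24 = 1176$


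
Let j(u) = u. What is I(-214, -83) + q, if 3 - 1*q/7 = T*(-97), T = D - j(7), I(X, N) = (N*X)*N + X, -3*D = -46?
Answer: -4406342/3 ≈ -1.4688e+6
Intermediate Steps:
D = 46/3 (D = -1/3*(-46) = 46/3 ≈ 15.333)
I(X, N) = X + X*N**2 (I(X, N) = X*N**2 + X = X + X*N**2)
T = 25/3 (T = 46/3 - 1*7 = 46/3 - 7 = 25/3 ≈ 8.3333)
q = 17038/3 (q = 21 - 175*(-97)/3 = 21 - 7*(-2425/3) = 21 + 16975/3 = 17038/3 ≈ 5679.3)
I(-214, -83) + q = -214*(1 + (-83)**2) + 17038/3 = -214*(1 + 6889) + 17038/3 = -214*6890 + 17038/3 = -1474460 + 17038/3 = -4406342/3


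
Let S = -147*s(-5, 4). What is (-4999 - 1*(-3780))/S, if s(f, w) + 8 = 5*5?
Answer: 1219/2499 ≈ 0.48779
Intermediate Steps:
s(f, w) = 17 (s(f, w) = -8 + 5*5 = -8 + 25 = 17)
S = -2499 (S = -147*17 = -2499)
(-4999 - 1*(-3780))/S = (-4999 - 1*(-3780))/(-2499) = (-4999 + 3780)*(-1/2499) = -1219*(-1/2499) = 1219/2499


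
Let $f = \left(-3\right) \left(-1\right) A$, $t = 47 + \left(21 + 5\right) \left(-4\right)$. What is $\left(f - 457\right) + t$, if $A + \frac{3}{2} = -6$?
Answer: $- \frac{1073}{2} \approx -536.5$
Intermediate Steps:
$A = - \frac{15}{2}$ ($A = - \frac{3}{2} - 6 = - \frac{15}{2} \approx -7.5$)
$t = -57$ ($t = 47 + 26 \left(-4\right) = 47 - 104 = -57$)
$f = - \frac{45}{2}$ ($f = \left(-3\right) \left(-1\right) \left(- \frac{15}{2}\right) = 3 \left(- \frac{15}{2}\right) = - \frac{45}{2} \approx -22.5$)
$\left(f - 457\right) + t = \left(- \frac{45}{2} - 457\right) - 57 = - \frac{959}{2} - 57 = - \frac{1073}{2}$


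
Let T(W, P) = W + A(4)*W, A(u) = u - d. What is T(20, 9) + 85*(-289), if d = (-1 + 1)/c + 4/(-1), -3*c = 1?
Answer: -24385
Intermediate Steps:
c = -⅓ (c = -⅓*1 = -⅓ ≈ -0.33333)
d = -4 (d = (-1 + 1)/(-⅓) + 4/(-1) = 0*(-3) + 4*(-1) = 0 - 4 = -4)
A(u) = 4 + u (A(u) = u - 1*(-4) = u + 4 = 4 + u)
T(W, P) = 9*W (T(W, P) = W + (4 + 4)*W = W + 8*W = 9*W)
T(20, 9) + 85*(-289) = 9*20 + 85*(-289) = 180 - 24565 = -24385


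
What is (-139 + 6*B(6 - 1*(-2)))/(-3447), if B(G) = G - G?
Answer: 139/3447 ≈ 0.040325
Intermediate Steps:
B(G) = 0
(-139 + 6*B(6 - 1*(-2)))/(-3447) = (-139 + 6*0)/(-3447) = (-139 + 0)*(-1/3447) = -139*(-1/3447) = 139/3447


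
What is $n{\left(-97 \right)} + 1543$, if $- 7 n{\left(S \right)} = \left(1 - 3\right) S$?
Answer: $\frac{10607}{7} \approx 1515.3$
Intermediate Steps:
$n{\left(S \right)} = \frac{2 S}{7}$ ($n{\left(S \right)} = - \frac{\left(1 - 3\right) S}{7} = - \frac{\left(-2\right) S}{7} = \frac{2 S}{7}$)
$n{\left(-97 \right)} + 1543 = \frac{2}{7} \left(-97\right) + 1543 = - \frac{194}{7} + 1543 = \frac{10607}{7}$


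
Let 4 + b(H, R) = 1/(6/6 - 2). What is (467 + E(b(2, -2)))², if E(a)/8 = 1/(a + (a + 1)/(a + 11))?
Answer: 62647225/289 ≈ 2.1677e+5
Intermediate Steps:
b(H, R) = -5 (b(H, R) = -4 + 1/(6/6 - 2) = -4 + 1/(6*(⅙) - 2) = -4 + 1/(1 - 2) = -4 + 1/(-1) = -4 - 1 = -5)
E(a) = 8/(a + (1 + a)/(11 + a)) (E(a) = 8/(a + (a + 1)/(a + 11)) = 8/(a + (1 + a)/(11 + a)))
(467 + E(b(2, -2)))² = (467 + 8*(11 - 5)/(1 + (-5)² + 12*(-5)))² = (467 + 8*6/(1 + 25 - 60))² = (467 + 8*6/(-34))² = (467 + 8*(-1/34)*6)² = (467 - 24/17)² = (7915/17)² = 62647225/289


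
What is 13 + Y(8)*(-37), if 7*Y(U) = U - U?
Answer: 13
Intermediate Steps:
Y(U) = 0 (Y(U) = (U - U)/7 = (1/7)*0 = 0)
13 + Y(8)*(-37) = 13 + 0*(-37) = 13 + 0 = 13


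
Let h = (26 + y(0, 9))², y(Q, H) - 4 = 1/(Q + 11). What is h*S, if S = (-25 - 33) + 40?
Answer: -1972098/121 ≈ -16298.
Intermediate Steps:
y(Q, H) = 4 + 1/(11 + Q) (y(Q, H) = 4 + 1/(Q + 11) = 4 + 1/(11 + Q))
S = -18 (S = -58 + 40 = -18)
h = 109561/121 (h = (26 + (45 + 4*0)/(11 + 0))² = (26 + (45 + 0)/11)² = (26 + (1/11)*45)² = (26 + 45/11)² = (331/11)² = 109561/121 ≈ 905.46)
h*S = (109561/121)*(-18) = -1972098/121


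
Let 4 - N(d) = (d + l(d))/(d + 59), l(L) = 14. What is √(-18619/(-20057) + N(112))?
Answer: √608701970485/381083 ≈ 2.0473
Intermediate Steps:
N(d) = 4 - (14 + d)/(59 + d) (N(d) = 4 - (d + 14)/(d + 59) = 4 - (14 + d)/(59 + d))
√(-18619/(-20057) + N(112)) = √(-18619/(-20057) + 3*(74 + 112)/(59 + 112)) = √(-18619*(-1/20057) + 3*186/171) = √(18619/20057 + 3*(1/171)*186) = √(18619/20057 + 62/19) = √(1597295/381083) = √608701970485/381083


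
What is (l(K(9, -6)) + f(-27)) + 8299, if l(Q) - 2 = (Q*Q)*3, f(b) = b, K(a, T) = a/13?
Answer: 1398549/169 ≈ 8275.4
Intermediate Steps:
K(a, T) = a/13 (K(a, T) = a*(1/13) = a/13)
l(Q) = 2 + 3*Q² (l(Q) = 2 + (Q*Q)*3 = 2 + Q²*3 = 2 + 3*Q²)
(l(K(9, -6)) + f(-27)) + 8299 = ((2 + 3*((1/13)*9)²) - 27) + 8299 = ((2 + 3*(9/13)²) - 27) + 8299 = ((2 + 3*(81/169)) - 27) + 8299 = ((2 + 243/169) - 27) + 8299 = (581/169 - 27) + 8299 = -3982/169 + 8299 = 1398549/169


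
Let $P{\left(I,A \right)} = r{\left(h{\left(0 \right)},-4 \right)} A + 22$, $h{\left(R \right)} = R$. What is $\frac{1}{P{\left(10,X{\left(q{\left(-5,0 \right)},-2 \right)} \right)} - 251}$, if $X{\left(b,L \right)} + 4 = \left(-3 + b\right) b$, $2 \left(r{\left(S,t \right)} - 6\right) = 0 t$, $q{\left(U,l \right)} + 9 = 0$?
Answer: $\frac{1}{395} \approx 0.0025316$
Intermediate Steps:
$q{\left(U,l \right)} = -9$ ($q{\left(U,l \right)} = -9 + 0 = -9$)
$r{\left(S,t \right)} = 6$ ($r{\left(S,t \right)} = 6 + \frac{0 t}{2} = 6 + \frac{1}{2} \cdot 0 = 6 + 0 = 6$)
$X{\left(b,L \right)} = -4 + b \left(-3 + b\right)$ ($X{\left(b,L \right)} = -4 + \left(-3 + b\right) b = -4 + b \left(-3 + b\right)$)
$P{\left(I,A \right)} = 22 + 6 A$ ($P{\left(I,A \right)} = 6 A + 22 = 22 + 6 A$)
$\frac{1}{P{\left(10,X{\left(q{\left(-5,0 \right)},-2 \right)} \right)} - 251} = \frac{1}{\left(22 + 6 \left(-4 + \left(-9\right)^{2} - -27\right)\right) - 251} = \frac{1}{\left(22 + 6 \left(-4 + 81 + 27\right)\right) - 251} = \frac{1}{\left(22 + 6 \cdot 104\right) - 251} = \frac{1}{\left(22 + 624\right) - 251} = \frac{1}{646 - 251} = \frac{1}{395}$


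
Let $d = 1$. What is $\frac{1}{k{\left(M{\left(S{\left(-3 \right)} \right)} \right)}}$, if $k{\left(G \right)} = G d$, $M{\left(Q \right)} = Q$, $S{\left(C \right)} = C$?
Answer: $- \frac{1}{3} \approx -0.33333$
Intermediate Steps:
$k{\left(G \right)} = G$ ($k{\left(G \right)} = G 1 = G$)
$\frac{1}{k{\left(M{\left(S{\left(-3 \right)} \right)} \right)}} = \frac{1}{-3} = - \frac{1}{3}$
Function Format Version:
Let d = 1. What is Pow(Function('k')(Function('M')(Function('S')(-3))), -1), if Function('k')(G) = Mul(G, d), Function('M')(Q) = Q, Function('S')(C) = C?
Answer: Rational(-1, 3) ≈ -0.33333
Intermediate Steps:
Function('k')(G) = G (Function('k')(G) = Mul(G, 1) = G)
Pow(Function('k')(Function('M')(Function('S')(-3))), -1) = Pow(-3, -1) = Rational(-1, 3)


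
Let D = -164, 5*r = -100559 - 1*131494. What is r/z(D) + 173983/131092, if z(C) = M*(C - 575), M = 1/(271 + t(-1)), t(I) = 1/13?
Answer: 634375537541/37260380 ≈ 17025.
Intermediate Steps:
r = -232053/5 (r = (-100559 - 1*131494)/5 = (-100559 - 131494)/5 = (⅕)*(-232053) = -232053/5 ≈ -46411.)
t(I) = 1/13
M = 13/3524 (M = 1/(271 + 1/13) = 1/(3524/13) = 13/3524 ≈ 0.0036890)
z(C) = -7475/3524 + 13*C/3524 (z(C) = 13*(C - 575)/3524 = 13*(-575 + C)/3524 = -7475/3524 + 13*C/3524)
r/z(D) + 173983/131092 = -232053/(5*(-7475/3524 + (13/3524)*(-164))) + 173983/131092 = -232053/(5*(-7475/3524 - 533/881)) + 173983*(1/131092) = -232053/(5*(-9607/3524)) + 173983/131092 = -232053/5*(-3524/9607) + 173983/131092 = 817754772/48035 + 173983/131092 = 634375537541/37260380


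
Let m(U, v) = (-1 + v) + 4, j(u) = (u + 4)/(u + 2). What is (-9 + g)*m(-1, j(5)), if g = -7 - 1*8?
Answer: -720/7 ≈ -102.86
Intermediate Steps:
j(u) = (4 + u)/(2 + u)
g = -15 (g = -7 - 8 = -15)
m(U, v) = 3 + v
(-9 + g)*m(-1, j(5)) = (-9 - 15)*(3 + (4 + 5)/(2 + 5)) = -24*(3 + 9/7) = -24*30/7 = -720/7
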